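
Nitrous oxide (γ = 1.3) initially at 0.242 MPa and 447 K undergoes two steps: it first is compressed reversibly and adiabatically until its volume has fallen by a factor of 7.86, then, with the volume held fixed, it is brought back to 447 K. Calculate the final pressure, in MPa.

P₃ ≈ 1.90 MPa

Adiabatic step (PV^γ = const): P₂ = 0.242×7.86^(1.3) = 3.531 MPa; T₂ = 447×7.86^(0.3) = 829.7 K.
Isochoric: P₃ = P₂(T₃/T₂) = 3.531 × (447/829.7) = 1.902 MPa.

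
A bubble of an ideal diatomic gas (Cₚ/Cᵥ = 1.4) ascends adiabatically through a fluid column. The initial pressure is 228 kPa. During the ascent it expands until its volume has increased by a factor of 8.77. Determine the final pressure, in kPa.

P₂ ≈ 10.9 kPa

Adiabatic: P₁V₁^γ = P₂V₂^γ ⇒ P₂ = P₁ (V₁/V₂)^γ.
P₂ = 228 × (1/8.77)^(1.4) = 10.91 kPa.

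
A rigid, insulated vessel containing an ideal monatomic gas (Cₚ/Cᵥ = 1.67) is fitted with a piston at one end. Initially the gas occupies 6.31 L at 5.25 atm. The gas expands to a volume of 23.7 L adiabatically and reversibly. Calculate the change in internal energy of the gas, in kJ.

P₂ = P₁(V₁/V₂)^γ = 5.25×(6.31/23.7)^(1.67) = 0.5759 atm.
For a reversible adiabat, W_by_gas = (P₁V₁ − P₂V₂)/(γ−1).
W_by = (532000×0.00631 − 58360×0.0237) / (0.67) = 2946 J.
Q = 0 ⇒ ΔU = −W_by = -2946 J.

ΔU ≈ -2.95 kJ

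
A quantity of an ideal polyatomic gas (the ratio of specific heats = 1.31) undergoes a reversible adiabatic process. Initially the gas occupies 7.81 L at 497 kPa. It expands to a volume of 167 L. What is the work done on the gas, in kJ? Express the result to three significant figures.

W ≈ -7.68 kJ

P₂ = P₁(V₁/V₂)^γ = 497×(7.81/167)^(1.31) = 8.994 kPa.
For a reversible adiabat, W_by_gas = (P₁V₁ − P₂V₂)/(γ−1).
W_by = (497000×0.00781 − 8994×0.167) / (0.31) = 7676 J.
W_on_gas = −W_by = -7676 J.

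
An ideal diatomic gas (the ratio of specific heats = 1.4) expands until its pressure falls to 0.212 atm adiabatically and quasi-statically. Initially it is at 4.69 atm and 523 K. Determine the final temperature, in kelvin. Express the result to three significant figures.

Along an adiabat T P^((1−γ)/γ) is constant, so T₂ = T₁ (P₂/P₁)^((γ−1)/γ).
T₂ = 523 × (0.212/4.69)^(0.286) = 215.9 K.

T₂ ≈ 216 K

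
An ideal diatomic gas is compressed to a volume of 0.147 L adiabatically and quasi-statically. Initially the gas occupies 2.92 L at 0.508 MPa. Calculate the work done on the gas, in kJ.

γ = 7/5 for a diatomic ideal gas.
P₂ = P₁(V₁/V₂)^γ = 0.508×(2.92/0.147)^(7/5) = 33.35 MPa.
For a reversible adiabat, W_by_gas = (P₁V₁ − P₂V₂)/(γ−1).
W_by = (508000×0.00292 − 3.335×10^7×0.000147) / (2/5) = -8549 J.
W_on_gas = −W_by = 8549 J.

W ≈ 8.55 kJ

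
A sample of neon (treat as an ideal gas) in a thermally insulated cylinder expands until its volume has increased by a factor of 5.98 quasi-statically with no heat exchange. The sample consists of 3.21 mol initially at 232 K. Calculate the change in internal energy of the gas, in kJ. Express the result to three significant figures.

For a reversible adiabat TV^(γ−1) is constant, so T₂ = T₁ (V₁/V₂)^(γ−1).
γ = 5/3 for a monatomic ideal gas, so γ−1 = 2/3.
T₂ = 232 × (1/5.98)^(2/3) = 70.42 K.
Q = 0, so ΔU = W_on_gas = nCᵥΔT with Cᵥ = R/(γ−1) = 12.47 J/(mol·K).
ΔU = 3.21 × 12.47 × (70.42 − 232) = -6468 J.

ΔU ≈ -6.47 kJ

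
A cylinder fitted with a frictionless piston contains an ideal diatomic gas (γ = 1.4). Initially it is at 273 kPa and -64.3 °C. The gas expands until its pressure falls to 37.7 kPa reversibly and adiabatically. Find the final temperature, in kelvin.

T₂ ≈ 119 K

Adiabatic: T₂/T₁ = (P₂/P₁)^((γ−1)/γ).
T₁ = -64.3 °C = 208.8 K.
T₂ = 208.8 × (37.7/273)^(0.286) = 118.6 K.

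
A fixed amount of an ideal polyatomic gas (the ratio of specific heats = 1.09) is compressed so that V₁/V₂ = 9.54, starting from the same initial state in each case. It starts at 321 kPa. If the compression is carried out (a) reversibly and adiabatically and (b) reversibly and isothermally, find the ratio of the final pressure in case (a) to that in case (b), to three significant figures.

Isothermal: P_b = P₁(V₁/V₂) = 321×9.54.
Adiabatic: P_a = P₁(V₁/V₂)^γ = 321×9.54^(1.09).
P_a/P_b = (V₁/V₂)^(γ−1) = 9.54^(0.09) = 1.225.

P_adiabatic / P_isothermal ≈ 1.23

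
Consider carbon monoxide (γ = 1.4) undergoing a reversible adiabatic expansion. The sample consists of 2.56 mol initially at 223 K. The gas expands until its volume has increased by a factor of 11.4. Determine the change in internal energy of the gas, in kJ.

ΔU ≈ -7.38 kJ

Adiabatic: T₁V₁^(γ−1) = T₂V₂^(γ−1) ⇒ T₂ = T₁ (V₁/V₂)^(γ−1).
T₂ = 223 × (1/11.4)^(0.4) = 84.24 K.
Q = 0, so ΔU = W_on_gas = nCᵥΔT with Cᵥ = R/(γ−1) = 20.79 J/(mol·K).
ΔU = 2.56 × 20.79 × (84.24 − 223) = -7383 J.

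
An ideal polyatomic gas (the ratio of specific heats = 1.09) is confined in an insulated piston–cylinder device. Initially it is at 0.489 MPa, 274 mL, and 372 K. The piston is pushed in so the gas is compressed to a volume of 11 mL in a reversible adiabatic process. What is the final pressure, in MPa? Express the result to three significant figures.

Adiabatic: P₁V₁^γ = P₂V₂^γ ⇒ P₂ = P₁ (V₁/V₂)^γ.
P₂ = 0.489 × (274/11)^(1.09) = 16.27 MPa.

P₂ ≈ 16.3 MPa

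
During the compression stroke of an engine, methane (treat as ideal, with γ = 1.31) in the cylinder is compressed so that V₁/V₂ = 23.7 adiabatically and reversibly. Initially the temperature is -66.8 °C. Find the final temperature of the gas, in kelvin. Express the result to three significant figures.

Adiabatic: T₁V₁^(γ−1) = T₂V₂^(γ−1) ⇒ T₂ = T₁ (V₁/V₂)^(γ−1).
T₁ = -66.8 °C = 206.3 K.
T₂ = 206.3 × 23.7^(0.31) = 550.5 K.

T₂ ≈ 551 K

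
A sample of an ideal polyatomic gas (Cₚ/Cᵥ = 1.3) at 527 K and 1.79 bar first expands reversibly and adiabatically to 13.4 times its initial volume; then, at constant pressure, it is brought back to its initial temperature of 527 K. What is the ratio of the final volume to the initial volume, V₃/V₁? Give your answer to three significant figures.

V₃/V₁ ≈ 29.2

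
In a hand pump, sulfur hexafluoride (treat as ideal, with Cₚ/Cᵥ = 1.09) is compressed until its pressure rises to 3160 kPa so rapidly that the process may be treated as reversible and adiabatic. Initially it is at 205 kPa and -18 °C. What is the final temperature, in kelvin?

Along an adiabat T P^((1−γ)/γ) is constant, so T₂ = T₁ (P₂/P₁)^((γ−1)/γ).
T₁ = -18 °C = 255.1 K.
T₂ = 255.1 × (3160/205)^(0.0826) = 319.8 K.

T₂ ≈ 320 K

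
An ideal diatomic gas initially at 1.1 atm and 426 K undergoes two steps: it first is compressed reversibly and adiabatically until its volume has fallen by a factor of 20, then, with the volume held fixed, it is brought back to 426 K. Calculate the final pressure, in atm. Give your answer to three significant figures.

P₃ ≈ 22.0 atm

For a diatomic ideal gas γ = 7/5.
Adiabatic step (PV^γ = const): P₂ = 1.1×20^(7/5) = 72.92 atm; T₂ = 426×20^(2/5) = 1412 K.
Isochoric: P₃ = P₂(T₃/T₂) = 72.92 × (426/1412) = 22 atm.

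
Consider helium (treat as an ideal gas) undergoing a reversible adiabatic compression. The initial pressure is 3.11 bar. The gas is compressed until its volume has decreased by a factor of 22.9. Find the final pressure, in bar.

Adiabatic: P₁V₁^γ = P₂V₂^γ ⇒ P₂ = P₁ (V₁/V₂)^γ.
For a monatomic ideal gas γ = 5/3.
P₂ = 3.11 × 22.9^(5/3) = 574.3 bar.

P₂ ≈ 574 bar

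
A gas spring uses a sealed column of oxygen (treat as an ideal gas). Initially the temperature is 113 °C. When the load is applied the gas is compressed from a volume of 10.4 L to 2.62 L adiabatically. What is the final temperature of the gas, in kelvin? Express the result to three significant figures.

T₂ ≈ 670 K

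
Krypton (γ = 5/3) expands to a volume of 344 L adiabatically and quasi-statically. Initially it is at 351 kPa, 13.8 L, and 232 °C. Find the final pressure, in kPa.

Since PV^γ is constant along a reversible adiabat, P₂ = P₁ (V₁/V₂)^γ.
P₂ = 351 × (13.8/344)^(5/3) = 1.65 kPa.

P₂ ≈ 1.65 kPa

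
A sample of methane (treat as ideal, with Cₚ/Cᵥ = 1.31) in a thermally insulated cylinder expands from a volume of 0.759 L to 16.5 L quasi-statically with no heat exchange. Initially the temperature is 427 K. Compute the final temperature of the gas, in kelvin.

T₂ ≈ 164 K

Adiabatic: T₁V₁^(γ−1) = T₂V₂^(γ−1) ⇒ T₂ = T₁ (V₁/V₂)^(γ−1).
T₂ = 427 × (0.759/16.5)^(0.31) = 164.4 K.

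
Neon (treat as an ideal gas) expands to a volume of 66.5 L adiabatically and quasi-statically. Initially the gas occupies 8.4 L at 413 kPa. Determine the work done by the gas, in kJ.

W ≈ 3.89 kJ

γ = 5/3 for a monatomic ideal gas.
P₂ = P₁(V₁/V₂)^γ = 413×(8.4/66.5)^(5/3) = 13.13 kPa.
For a reversible adiabat, W_by_gas = (P₁V₁ − P₂V₂)/(γ−1).
W_by = (413000×0.0084 − 13130×0.0665) / (2/3) = 3894 J.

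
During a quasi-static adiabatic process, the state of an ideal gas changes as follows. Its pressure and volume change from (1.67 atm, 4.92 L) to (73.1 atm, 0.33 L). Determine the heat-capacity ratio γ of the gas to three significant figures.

γ ≈ 1.40

PV^γ = const ⇒ γ = ln(P₂/P₁) / ln(V₁/V₂).
γ = ln(73.1/1.67) / ln(4.92/0.33) = 1.399.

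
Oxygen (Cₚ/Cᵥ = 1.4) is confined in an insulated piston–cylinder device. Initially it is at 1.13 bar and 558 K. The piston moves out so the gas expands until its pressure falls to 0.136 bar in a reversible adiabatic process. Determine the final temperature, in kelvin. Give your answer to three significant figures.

Along an adiabat T P^((1−γ)/γ) is constant, so T₂ = T₁ (P₂/P₁)^((γ−1)/γ).
T₂ = 558 × (0.136/1.13)^(0.286) = 304.7 K.

T₂ ≈ 305 K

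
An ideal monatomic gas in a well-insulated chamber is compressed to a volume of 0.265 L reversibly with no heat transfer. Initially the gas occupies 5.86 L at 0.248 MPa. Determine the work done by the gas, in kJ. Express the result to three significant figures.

W ≈ -15.0 kJ

γ = 5/3 for a monatomic ideal gas.
P₂ = P₁(V₁/V₂)^γ = 0.248×(5.86/0.265)^(5/3) = 43.21 MPa.
For a reversible adiabat, W_by_gas = (P₁V₁ − P₂V₂)/(γ−1).
W_by = (248000×0.00586 − 4.321×10^7×0.000265) / (2/3) = -14990 J.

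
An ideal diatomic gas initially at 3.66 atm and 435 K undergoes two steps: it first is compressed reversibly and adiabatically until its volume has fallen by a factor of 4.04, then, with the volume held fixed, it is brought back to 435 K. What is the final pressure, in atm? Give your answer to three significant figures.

P₃ ≈ 14.8 atm

For a diatomic ideal gas γ = 7/5.
Adiabatic step (PV^γ = const): P₂ = 3.66×4.04^(7/5) = 25.85 atm; T₂ = 435×4.04^(2/5) = 760.4 K.
Isochoric: P₃ = P₂(T₃/T₂) = 25.85 × (435/760.4) = 14.79 atm.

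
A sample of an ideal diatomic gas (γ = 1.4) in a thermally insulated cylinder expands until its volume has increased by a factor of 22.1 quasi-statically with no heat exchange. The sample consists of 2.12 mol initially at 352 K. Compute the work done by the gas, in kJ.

W ≈ 11.0 kJ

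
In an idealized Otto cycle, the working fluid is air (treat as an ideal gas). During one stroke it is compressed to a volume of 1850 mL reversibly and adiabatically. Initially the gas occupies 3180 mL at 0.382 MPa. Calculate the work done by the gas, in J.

W ≈ -735 J

γ = 7/5 for a diatomic ideal gas.
P₂ = P₁(V₁/V₂)^γ = 0.382×(3180/1850)^(7/5) = 0.8155 MPa.
For a reversible adiabat, W_by_gas = (P₁V₁ − P₂V₂)/(γ−1).
W_by = (382000×0.00318 − 815500×0.00185) / (2/5) = -734.8 J.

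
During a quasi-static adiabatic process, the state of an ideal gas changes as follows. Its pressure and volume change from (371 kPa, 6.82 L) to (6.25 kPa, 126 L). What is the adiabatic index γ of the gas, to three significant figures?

γ ≈ 1.40

PV^γ = const ⇒ γ = ln(P₂/P₁) / ln(V₁/V₂).
γ = ln(6.25/371) / ln(6.82/126) = 1.4.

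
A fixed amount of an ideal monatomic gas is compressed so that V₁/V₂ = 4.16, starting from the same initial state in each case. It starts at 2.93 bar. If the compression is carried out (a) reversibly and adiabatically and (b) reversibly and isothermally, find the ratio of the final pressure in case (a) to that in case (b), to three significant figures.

For a monatomic ideal gas γ = 5/3.
Isothermal: P_b = P₁(V₁/V₂) = 2.93×4.16.
Adiabatic: P_a = P₁(V₁/V₂)^γ = 2.93×4.16^(5/3).
P_a/P_b = (V₁/V₂)^(γ−1) = 4.16^(2/3) = 2.587.

P_adiabatic / P_isothermal ≈ 2.59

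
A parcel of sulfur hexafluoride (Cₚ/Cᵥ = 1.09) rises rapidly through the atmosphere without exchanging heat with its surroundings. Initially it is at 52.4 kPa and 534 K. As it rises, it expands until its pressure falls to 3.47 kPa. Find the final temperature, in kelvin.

T₂ ≈ 427 K

Adiabatic: T₂/T₁ = (P₂/P₁)^((γ−1)/γ).
T₂ = 534 × (3.47/52.4)^(0.0826) = 426.8 K.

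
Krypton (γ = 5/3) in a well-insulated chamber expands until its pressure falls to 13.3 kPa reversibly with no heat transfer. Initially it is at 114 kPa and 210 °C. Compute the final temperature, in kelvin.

T₂ ≈ 205 K

Adiabatic: T₂/T₁ = (P₂/P₁)^((γ−1)/γ).
T₁ = 210 °C = 483.1 K.
T₂ = 483.1 × (13.3/114)^(2/5) = 204.6 K.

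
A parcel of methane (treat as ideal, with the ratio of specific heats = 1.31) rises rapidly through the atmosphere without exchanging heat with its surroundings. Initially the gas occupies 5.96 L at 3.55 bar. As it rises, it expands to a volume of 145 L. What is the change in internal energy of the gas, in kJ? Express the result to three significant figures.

P₂ = P₁(V₁/V₂)^γ = 3.55×(5.96/145)^(1.31) = 0.05425 bar.
For a reversible adiabat, W_by_gas = (P₁V₁ − P₂V₂)/(γ−1).
W_by = (355000×0.00596 − 5425×0.145) / (0.31) = 4288 J.
Q = 0 ⇒ ΔU = −W_by = -4288 J.

ΔU ≈ -4.29 kJ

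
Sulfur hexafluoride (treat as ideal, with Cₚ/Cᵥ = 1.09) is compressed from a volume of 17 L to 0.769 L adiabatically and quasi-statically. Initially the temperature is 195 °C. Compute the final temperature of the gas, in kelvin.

For a reversible adiabat TV^(γ−1) is constant, so T₂ = T₁ (V₁/V₂)^(γ−1).
T₁ = 195 °C = 468.1 K.
T₂ = 468.1 × (17/0.769)^(0.09) = 618.6 K.

T₂ ≈ 619 K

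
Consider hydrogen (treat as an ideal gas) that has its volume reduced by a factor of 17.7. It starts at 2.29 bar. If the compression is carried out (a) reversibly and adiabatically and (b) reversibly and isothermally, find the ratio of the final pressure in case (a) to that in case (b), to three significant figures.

For a diatomic ideal gas γ = 7/5.
Isothermal: P_b = P₁(V₁/V₂) = 2.29×17.7.
Adiabatic: P_a = P₁(V₁/V₂)^γ = 2.29×17.7^(7/5).
P_a/P_b = (V₁/V₂)^(γ−1) = 17.7^(2/5) = 3.156.

P_adiabatic / P_isothermal ≈ 3.16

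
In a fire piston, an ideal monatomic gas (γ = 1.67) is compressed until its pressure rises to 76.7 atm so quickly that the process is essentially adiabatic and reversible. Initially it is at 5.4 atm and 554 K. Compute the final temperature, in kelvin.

T₂ ≈ 1610 K

Adiabatic: T₂/T₁ = (P₂/P₁)^((γ−1)/γ).
T₂ = 554 × (76.7/5.4)^(0.401) = 1606 K.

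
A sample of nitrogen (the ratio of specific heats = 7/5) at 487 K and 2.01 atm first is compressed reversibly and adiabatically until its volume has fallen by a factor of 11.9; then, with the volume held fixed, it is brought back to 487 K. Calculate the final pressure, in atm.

Adiabatic step (PV^γ = const): P₂ = 2.01×11.9^(7/5) = 64.41 atm; T₂ = 487×11.9^(2/5) = 1311 K.
Isochoric: P₃ = P₂(T₃/T₂) = 64.41 × (487/1311) = 23.92 atm.

P₃ ≈ 23.9 atm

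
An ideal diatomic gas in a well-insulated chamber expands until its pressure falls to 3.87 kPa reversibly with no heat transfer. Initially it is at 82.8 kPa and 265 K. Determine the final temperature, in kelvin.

T₂ ≈ 110 K

Along an adiabat T P^((1−γ)/γ) is constant, so T₂ = T₁ (P₂/P₁)^((γ−1)/γ).
For a diatomic ideal gas γ = 7/5, so (γ−1)/γ = 2/7.
T₂ = 265 × (3.87/82.8)^(2/7) = 110.4 K.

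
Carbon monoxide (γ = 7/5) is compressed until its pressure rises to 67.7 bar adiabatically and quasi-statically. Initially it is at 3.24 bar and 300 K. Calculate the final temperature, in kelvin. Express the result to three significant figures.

Adiabatic: T₂/T₁ = (P₂/P₁)^((γ−1)/γ).
T₂ = 300 × (67.7/3.24)^(2/7) = 715 K.

T₂ ≈ 715 K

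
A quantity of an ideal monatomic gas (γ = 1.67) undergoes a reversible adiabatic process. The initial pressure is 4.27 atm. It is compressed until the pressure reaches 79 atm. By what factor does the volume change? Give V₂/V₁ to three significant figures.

From PV^γ = const, V₂/V₁ = (P₁/P₂)^(1/γ).
V₂/V₁ = (4.27/79)^(0.599) = 0.1743.

V₂/V₁ ≈ 0.174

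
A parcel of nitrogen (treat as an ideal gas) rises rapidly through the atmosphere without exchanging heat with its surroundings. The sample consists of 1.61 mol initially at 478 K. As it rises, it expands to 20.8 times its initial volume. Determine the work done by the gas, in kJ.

W ≈ 11.2 kJ

For a reversible adiabat TV^(γ−1) is constant, so T₂ = T₁ (V₁/V₂)^(γ−1).
γ = 7/5 for a diatomic ideal gas, so γ−1 = 2/5.
T₂ = 478 × (1/20.8)^(2/5) = 142 K.
Q = 0, so ΔU = W_on_gas = nCᵥΔT with Cᵥ = R/(γ−1) = 20.79 J/(mol·K).
ΔU = 1.61 × 20.79 × (142 − 478) = -11240 J.
Work done by the gas = −ΔU = 11240 J.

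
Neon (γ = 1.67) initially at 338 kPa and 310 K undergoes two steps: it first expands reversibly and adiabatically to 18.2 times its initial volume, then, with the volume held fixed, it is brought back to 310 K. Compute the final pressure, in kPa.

P₃ ≈ 18.6 kPa

Adiabatic step (PV^γ = const): P₂ = 338×(1/18.2)^(1.67) = 2.658 kPa; T₂ = 310×(1/18.2)^(0.67) = 44.37 K.
Isochoric: P₃ = P₂(T₃/T₂) = 2.658 × (310/44.37) = 18.57 kPa.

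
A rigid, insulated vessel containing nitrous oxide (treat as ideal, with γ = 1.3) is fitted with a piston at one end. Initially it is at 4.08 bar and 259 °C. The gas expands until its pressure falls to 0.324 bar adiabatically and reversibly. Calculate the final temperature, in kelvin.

Adiabatic: T₂/T₁ = (P₂/P₁)^((γ−1)/γ).
T₁ = 259 °C = 532.1 K.
T₂ = 532.1 × (0.324/4.08)^(0.231) = 296.6 K.

T₂ ≈ 297 K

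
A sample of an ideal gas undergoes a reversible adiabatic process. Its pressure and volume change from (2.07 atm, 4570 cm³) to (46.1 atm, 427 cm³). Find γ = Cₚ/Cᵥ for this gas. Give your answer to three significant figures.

PV^γ = const ⇒ γ = ln(P₂/P₁) / ln(V₁/V₂).
γ = ln(46.1/2.07) / ln(4570/427) = 1.309.

γ ≈ 1.31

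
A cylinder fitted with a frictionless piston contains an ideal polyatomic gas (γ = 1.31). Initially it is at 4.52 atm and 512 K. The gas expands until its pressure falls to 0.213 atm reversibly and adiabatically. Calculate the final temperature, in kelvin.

Adiabatic: T₂/T₁ = (P₂/P₁)^((γ−1)/γ).
T₂ = 512 × (0.213/4.52)^(0.237) = 248.5 K.

T₂ ≈ 248 K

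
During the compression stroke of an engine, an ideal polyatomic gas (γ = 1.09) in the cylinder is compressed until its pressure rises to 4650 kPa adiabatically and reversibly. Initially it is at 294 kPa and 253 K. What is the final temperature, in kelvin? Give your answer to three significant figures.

T₂ ≈ 318 K

Adiabatic: T₂/T₁ = (P₂/P₁)^((γ−1)/γ).
T₂ = 253 × (4650/294)^(0.0826) = 317.8 K.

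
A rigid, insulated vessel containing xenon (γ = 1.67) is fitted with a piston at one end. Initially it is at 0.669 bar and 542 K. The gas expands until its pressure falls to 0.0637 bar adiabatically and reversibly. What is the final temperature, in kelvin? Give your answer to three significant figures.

Adiabatic: T₂/T₁ = (P₂/P₁)^((γ−1)/γ).
T₂ = 542 × (0.0637/0.669)^(0.401) = 211 K.

T₂ ≈ 211 K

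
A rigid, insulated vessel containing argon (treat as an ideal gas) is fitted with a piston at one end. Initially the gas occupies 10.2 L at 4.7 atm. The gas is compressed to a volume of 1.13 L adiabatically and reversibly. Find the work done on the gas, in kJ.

W ≈ 24.3 kJ

γ = 5/3 for a monatomic ideal gas.
P₂ = P₁(V₁/V₂)^γ = 4.7×(10.2/1.13)^(5/3) = 183.9 atm.
For a reversible adiabat, W_by_gas = (P₁V₁ − P₂V₂)/(γ−1).
W_by = (476200×0.0102 − 1.864×10^7×0.00113) / (2/3) = -24300 J.
W_on_gas = −W_by = 24300 J.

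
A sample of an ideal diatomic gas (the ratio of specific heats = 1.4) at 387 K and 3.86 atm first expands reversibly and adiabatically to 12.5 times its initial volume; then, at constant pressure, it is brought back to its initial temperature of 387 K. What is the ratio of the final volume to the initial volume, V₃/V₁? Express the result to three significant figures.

V₃/V₁ ≈ 34.3

Adiabatic step: V₂/V₁ = 12.5; T₂ = T₁·(1/12.5)^(0.4) = 140.9 K.
Isobaric step: V₃/V₂ = T₃/T₂ = 387/140.9.
V₃/V₁ = (V₂/V₁)(V₃/V₂) = 12.5 × (387/140.9) = 34.33.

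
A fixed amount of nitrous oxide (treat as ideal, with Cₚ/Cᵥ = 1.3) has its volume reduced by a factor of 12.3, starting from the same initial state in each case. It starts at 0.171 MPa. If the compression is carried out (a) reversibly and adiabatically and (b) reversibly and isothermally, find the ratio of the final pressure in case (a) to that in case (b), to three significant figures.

P_adiabatic / P_isothermal ≈ 2.12

Isothermal: P_b = P₁(V₁/V₂) = 0.171×12.3.
Adiabatic: P_a = P₁(V₁/V₂)^γ = 0.171×12.3^(1.3).
P_a/P_b = (V₁/V₂)^(γ−1) = 12.3^(0.3) = 2.123.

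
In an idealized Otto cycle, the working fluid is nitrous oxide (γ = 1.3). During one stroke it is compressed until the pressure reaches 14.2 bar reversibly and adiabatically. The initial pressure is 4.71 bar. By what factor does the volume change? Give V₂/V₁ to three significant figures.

From PV^γ = const, V₂/V₁ = (P₁/P₂)^(1/γ).
V₂/V₁ = (4.71/14.2)^(0.769) = 0.4279.

V₂/V₁ ≈ 0.428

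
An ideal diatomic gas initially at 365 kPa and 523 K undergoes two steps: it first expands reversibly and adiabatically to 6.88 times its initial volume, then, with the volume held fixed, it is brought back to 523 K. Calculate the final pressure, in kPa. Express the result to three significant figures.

P₃ ≈ 53.1 kPa

For a diatomic ideal gas γ = 7/5.
Adiabatic step (PV^γ = const): P₂ = 365×(1/6.88)^(7/5) = 24.53 kPa; T₂ = 523×(1/6.88)^(2/5) = 241.8 K.
Isochoric: P₃ = P₂(T₃/T₂) = 24.53 × (523/241.8) = 53.05 kPa.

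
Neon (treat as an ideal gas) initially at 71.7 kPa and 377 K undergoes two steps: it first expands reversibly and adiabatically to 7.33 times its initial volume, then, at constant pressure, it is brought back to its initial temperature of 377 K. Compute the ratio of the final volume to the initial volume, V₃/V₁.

V₃/V₁ ≈ 27.7

For a monatomic ideal gas γ = 5/3.
Adiabatic step: V₂/V₁ = 7.33; T₂ = T₁·(1/7.33)^(2/3) = 99.91 K.
Isobaric step: V₃/V₂ = T₃/T₂ = 377/99.91.
V₃/V₁ = (V₂/V₁)(V₃/V₂) = 7.33 × (377/99.91) = 27.66.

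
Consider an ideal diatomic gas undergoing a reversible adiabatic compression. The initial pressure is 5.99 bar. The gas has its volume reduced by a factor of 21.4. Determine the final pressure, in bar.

Adiabatic: P₁V₁^γ = P₂V₂^γ ⇒ P₂ = P₁ (V₁/V₂)^γ.
For a diatomic ideal gas γ = 7/5.
P₂ = 5.99 × 21.4^(7/5) = 436.5 bar.

P₂ ≈ 437 bar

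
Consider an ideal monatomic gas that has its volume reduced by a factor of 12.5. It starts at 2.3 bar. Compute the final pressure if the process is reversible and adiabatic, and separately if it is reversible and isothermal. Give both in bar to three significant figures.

For a monatomic ideal gas γ = 5/3.
Isothermal: P₂ = P₁(V₁/V₂) = 2.3×12.5 = 28.75 bar.
Adiabatic: P₂ = P₁(V₁/V₂)^γ = 2.3×12.5^(5/3) = 154.8 bar.

adiabatic: 155 bar; isothermal: 28.7 bar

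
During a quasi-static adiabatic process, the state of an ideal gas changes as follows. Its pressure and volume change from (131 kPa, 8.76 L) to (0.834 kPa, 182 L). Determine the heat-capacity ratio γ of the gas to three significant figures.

γ ≈ 1.67

PV^γ = const ⇒ γ = ln(P₂/P₁) / ln(V₁/V₂).
γ = ln(0.834/131) / ln(8.76/182) = 1.667.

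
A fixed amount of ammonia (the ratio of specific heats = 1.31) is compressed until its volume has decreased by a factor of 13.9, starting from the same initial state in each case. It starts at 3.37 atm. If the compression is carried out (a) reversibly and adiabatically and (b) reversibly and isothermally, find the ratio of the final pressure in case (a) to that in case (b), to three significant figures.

P_adiabatic / P_isothermal ≈ 2.26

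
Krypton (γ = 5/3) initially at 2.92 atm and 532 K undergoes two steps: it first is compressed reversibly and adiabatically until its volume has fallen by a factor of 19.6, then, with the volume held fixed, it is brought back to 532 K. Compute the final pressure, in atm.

P₃ ≈ 57.2 atm

Adiabatic step (PV^γ = const): P₂ = 2.92×19.6^(5/3) = 416 atm; T₂ = 532×19.6^(2/3) = 3867 K.
Isochoric: P₃ = P₂(T₃/T₂) = 416 × (532/3867) = 57.23 atm.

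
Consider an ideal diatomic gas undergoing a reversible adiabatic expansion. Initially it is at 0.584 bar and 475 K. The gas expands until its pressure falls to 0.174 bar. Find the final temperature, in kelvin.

T₂ ≈ 336 K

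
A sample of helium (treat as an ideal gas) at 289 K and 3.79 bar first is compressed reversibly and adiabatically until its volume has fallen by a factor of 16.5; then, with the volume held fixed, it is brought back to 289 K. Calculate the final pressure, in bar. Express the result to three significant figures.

For a monatomic ideal gas γ = 5/3.
Adiabatic step (PV^γ = const): P₂ = 3.79×16.5^(5/3) = 405.3 bar; T₂ = 289×16.5^(2/3) = 1873 K.
Isochoric: P₃ = P₂(T₃/T₂) = 405.3 × (289/1873) = 62.53 bar.

P₃ ≈ 62.5 bar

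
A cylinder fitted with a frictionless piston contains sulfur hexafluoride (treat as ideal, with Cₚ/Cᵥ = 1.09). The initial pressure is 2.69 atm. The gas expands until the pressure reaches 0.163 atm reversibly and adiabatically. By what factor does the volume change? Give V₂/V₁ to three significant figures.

V₂/V₁ ≈ 13.1

From PV^γ = const, V₂/V₁ = (P₁/P₂)^(1/γ).
V₂/V₁ = (2.69/0.163)^(0.917) = 13.09.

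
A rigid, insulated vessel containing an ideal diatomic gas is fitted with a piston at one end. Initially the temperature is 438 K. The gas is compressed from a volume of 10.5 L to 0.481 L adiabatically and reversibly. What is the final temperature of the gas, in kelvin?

T₂ ≈ 1500 K

Adiabatic: T₁V₁^(γ−1) = T₂V₂^(γ−1) ⇒ T₂ = T₁ (V₁/V₂)^(γ−1).
For a diatomic ideal gas γ = 7/5, so γ−1 = 2/5.
T₂ = 438 × (10.5/0.481)^(2/5) = 1503 K.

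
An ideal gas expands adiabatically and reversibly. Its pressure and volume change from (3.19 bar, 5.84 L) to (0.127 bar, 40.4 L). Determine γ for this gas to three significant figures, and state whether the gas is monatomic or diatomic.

γ ≈ 1.67; monatomic

PV^γ = const ⇒ γ = ln(P₂/P₁) / ln(V₁/V₂).
γ = ln(0.127/3.19) / ln(5.84/40.4) = 1.667.
γ ≈ 1.67 is close to 5/3, so the gas is monatomic.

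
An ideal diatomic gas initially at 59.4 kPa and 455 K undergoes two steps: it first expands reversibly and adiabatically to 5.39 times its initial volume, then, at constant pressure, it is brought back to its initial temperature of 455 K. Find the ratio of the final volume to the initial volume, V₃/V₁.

For a diatomic ideal gas γ = 7/5.
Adiabatic step: V₂/V₁ = 5.39; T₂ = T₁·(1/5.39)^(2/5) = 231.9 K.
Isobaric step: V₃/V₂ = T₃/T₂ = 455/231.9.
V₃/V₁ = (V₂/V₁)(V₃/V₂) = 5.39 × (455/231.9) = 10.57.

V₃/V₁ ≈ 10.6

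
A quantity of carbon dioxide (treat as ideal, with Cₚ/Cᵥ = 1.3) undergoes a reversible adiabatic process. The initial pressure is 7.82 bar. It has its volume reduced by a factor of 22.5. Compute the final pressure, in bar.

P₂ ≈ 448 bar

Since PV^γ is constant along a reversible adiabat, P₂ = P₁ (V₁/V₂)^γ.
P₂ = 7.82 × 22.5^(1.3) = 447.8 bar.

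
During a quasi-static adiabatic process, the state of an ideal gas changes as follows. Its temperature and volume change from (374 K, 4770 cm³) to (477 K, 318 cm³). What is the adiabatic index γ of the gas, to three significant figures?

γ ≈ 1.09

TV^(γ−1) = const ⇒ γ − 1 = ln(T₂/T₁) / ln(V₁/V₂).
γ = 1 + ln(477/374) / ln(4770/318) = 1.09.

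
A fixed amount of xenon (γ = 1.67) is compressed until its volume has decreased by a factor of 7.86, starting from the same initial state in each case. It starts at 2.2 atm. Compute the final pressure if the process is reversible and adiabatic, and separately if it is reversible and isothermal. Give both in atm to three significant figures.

Isothermal: P₂ = P₁(V₁/V₂) = 2.2×7.86 = 17.29 atm.
Adiabatic: P₂ = P₁(V₁/V₂)^γ = 2.2×7.86^(1.67) = 68.83 atm.

adiabatic: 68.8 atm; isothermal: 17.3 atm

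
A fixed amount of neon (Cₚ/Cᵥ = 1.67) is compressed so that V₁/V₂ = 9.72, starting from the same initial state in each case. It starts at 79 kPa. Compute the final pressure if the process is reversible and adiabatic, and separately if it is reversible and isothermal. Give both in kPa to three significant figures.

adiabatic: 3520 kPa; isothermal: 768 kPa

Isothermal: P₂ = P₁(V₁/V₂) = 79×9.72 = 767.9 kPa.
Adiabatic: P₂ = P₁(V₁/V₂)^γ = 79×9.72^(1.67) = 3524 kPa.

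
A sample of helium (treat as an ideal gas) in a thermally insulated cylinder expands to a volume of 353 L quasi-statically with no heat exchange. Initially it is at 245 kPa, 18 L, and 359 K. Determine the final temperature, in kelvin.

T₂ ≈ 49.4 K

Adiabatic: T₁V₁^(γ−1) = T₂V₂^(γ−1) ⇒ T₂ = T₁ (V₁/V₂)^(γ−1).
γ = 5/3 for a monatomic ideal gas.
T₂ = 359 × (18/353)^(2/3) = 49.37 K.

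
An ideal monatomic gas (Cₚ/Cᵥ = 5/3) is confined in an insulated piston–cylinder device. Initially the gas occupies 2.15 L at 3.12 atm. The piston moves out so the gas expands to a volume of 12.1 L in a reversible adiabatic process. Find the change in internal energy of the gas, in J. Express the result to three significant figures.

P₂ = P₁(V₁/V₂)^γ = 3.12×(2.15/12.1)^(5/3) = 0.1752 atm.
For a reversible adiabat, W_by_gas = (P₁V₁ − P₂V₂)/(γ−1).
W_by = (316100×0.00215 − 17750×0.0121) / (2/3) = 697.3 J.
Q = 0 ⇒ ΔU = −W_by = -697.3 J.

ΔU ≈ -697 J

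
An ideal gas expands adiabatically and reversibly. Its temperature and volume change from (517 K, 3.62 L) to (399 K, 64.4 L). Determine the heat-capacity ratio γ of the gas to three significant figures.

TV^(γ−1) = const ⇒ γ − 1 = ln(T₂/T₁) / ln(V₁/V₂).
γ = 1 + ln(399/517) / ln(3.62/64.4) = 1.09.

γ ≈ 1.09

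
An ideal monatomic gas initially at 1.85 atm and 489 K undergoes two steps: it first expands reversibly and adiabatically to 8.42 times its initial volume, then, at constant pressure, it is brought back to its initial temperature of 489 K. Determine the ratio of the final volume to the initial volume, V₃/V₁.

For a monatomic ideal gas γ = 5/3.
Adiabatic step: V₂/V₁ = 8.42; T₂ = T₁·(1/8.42)^(2/3) = 118.2 K.
Isobaric step: V₃/V₂ = T₃/T₂ = 489/118.2.
V₃/V₁ = (V₂/V₁)(V₃/V₂) = 8.42 × (489/118.2) = 34.85.

V₃/V₁ ≈ 34.8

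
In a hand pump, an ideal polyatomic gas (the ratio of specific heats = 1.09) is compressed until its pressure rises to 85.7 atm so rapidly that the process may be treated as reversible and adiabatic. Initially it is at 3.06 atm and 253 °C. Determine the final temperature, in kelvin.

Adiabatic: T₂/T₁ = (P₂/P₁)^((γ−1)/γ).
T₁ = 253 °C = 526.1 K.
T₂ = 526.1 × (85.7/3.06)^(0.0826) = 692.8 K.

T₂ ≈ 693 K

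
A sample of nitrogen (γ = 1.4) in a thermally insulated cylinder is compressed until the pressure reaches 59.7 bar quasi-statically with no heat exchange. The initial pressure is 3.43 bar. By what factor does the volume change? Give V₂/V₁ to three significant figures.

V₂/V₁ ≈ 0.130

From PV^γ = const, V₂/V₁ = (P₁/P₂)^(1/γ).
V₂/V₁ = (3.43/59.7)^(0.714) = 0.13.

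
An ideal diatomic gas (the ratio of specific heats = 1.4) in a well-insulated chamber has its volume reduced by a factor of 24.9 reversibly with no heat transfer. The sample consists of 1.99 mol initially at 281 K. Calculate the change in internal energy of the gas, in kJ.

For a reversible adiabat TV^(γ−1) is constant, so T₂ = T₁ (V₁/V₂)^(γ−1).
T₂ = 281 × 24.9^(0.4) = 1017 K.
Q = 0, so ΔU = W_on_gas = nCᵥΔT with Cᵥ = R/(γ−1) = 20.79 J/(mol·K).
ΔU = 1.99 × 20.79 × (1017 − 281) = 30430 J.

ΔU ≈ 30.4 kJ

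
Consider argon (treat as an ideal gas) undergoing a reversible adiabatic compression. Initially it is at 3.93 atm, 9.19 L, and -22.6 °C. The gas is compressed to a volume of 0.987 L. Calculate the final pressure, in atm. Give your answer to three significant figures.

Since PV^γ is constant along a reversible adiabat, P₂ = P₁ (V₁/V₂)^γ.
γ = 5/3 for a monatomic ideal gas.
P₂ = 3.93 × (9.19/0.987)^(5/3) = 162 atm.

P₂ ≈ 162 atm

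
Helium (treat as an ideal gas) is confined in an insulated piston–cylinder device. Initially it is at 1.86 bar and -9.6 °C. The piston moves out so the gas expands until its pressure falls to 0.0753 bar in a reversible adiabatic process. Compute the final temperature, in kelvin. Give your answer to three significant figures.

T₂ ≈ 73.1 K

Along an adiabat T P^((1−γ)/γ) is constant, so T₂ = T₁ (P₂/P₁)^((γ−1)/γ).
For a monatomic ideal gas γ = 5/3, so (γ−1)/γ = 2/5.
T₁ = -9.6 °C = 263.5 K.
T₂ = 263.5 × (0.0753/1.86)^(2/5) = 73.08 K.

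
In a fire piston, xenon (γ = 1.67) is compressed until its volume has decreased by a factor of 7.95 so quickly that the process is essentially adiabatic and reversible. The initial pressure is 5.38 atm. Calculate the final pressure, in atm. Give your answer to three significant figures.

Since PV^γ is constant along a reversible adiabat, P₂ = P₁ (V₁/V₂)^γ.
P₂ = 5.38 × 7.95^(1.67) = 171.6 atm.

P₂ ≈ 172 atm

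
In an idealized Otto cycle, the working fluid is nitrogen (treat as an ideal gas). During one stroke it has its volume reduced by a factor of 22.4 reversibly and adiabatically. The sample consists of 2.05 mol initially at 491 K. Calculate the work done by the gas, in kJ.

W ≈ -51.6 kJ

Adiabatic: T₁V₁^(γ−1) = T₂V₂^(γ−1) ⇒ T₂ = T₁ (V₁/V₂)^(γ−1).
γ = 7/5 for a diatomic ideal gas, so γ−1 = 2/5.
T₂ = 491 × 22.4^(2/5) = 1703 K.
Q = 0, so ΔU = W_on_gas = nCᵥΔT with Cᵥ = R/(γ−1) = 20.79 J/(mol·K).
ΔU = 2.05 × 20.79 × (1703 − 491) = 51640 J.
Work done by the gas = −ΔU = -51640 J.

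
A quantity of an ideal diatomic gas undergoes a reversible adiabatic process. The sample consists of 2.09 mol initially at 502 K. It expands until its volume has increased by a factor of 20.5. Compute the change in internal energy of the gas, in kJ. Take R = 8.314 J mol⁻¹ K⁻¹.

ΔU ≈ -15.3 kJ

Adiabatic: T₁V₁^(γ−1) = T₂V₂^(γ−1) ⇒ T₂ = T₁ (V₁/V₂)^(γ−1).
γ = 7/5 for a diatomic ideal gas, so γ−1 = 2/5.
T₂ = 502 × (1/20.5)^(2/5) = 150 K.
Q = 0, so ΔU = W_on_gas = nCᵥΔT with Cᵥ = R/(γ−1) = 20.79 J/(mol·K).
ΔU = 2.09 × 20.79 × (150 − 502) = -15290 J.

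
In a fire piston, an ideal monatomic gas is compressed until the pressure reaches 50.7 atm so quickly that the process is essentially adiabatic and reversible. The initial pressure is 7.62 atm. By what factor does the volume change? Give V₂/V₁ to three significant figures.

V₂/V₁ ≈ 0.321

From PV^γ = const, V₂/V₁ = (P₁/P₂)^(1/γ).
For a monatomic ideal gas γ = 5/3.
V₂/V₁ = (7.62/50.7)^(3/5) = 0.3208.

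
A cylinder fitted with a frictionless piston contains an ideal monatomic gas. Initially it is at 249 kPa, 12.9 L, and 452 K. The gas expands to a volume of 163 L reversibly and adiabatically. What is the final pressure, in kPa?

Since PV^γ is constant along a reversible adiabat, P₂ = P₁ (V₁/V₂)^γ.
γ = 5/3 for a monatomic ideal gas.
P₂ = 249 × (12.9/163)^(5/3) = 3.632 kPa.

P₂ ≈ 3.63 kPa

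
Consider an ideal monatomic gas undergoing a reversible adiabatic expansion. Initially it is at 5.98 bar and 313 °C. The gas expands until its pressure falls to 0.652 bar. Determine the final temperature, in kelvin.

Adiabatic: T₂/T₁ = (P₂/P₁)^((γ−1)/γ).
For a monatomic ideal gas γ = 5/3, so (γ−1)/γ = 2/5.
T₁ = 313 °C = 586.1 K.
T₂ = 586.1 × (0.652/5.98)^(2/5) = 241.6 K.

T₂ ≈ 242 K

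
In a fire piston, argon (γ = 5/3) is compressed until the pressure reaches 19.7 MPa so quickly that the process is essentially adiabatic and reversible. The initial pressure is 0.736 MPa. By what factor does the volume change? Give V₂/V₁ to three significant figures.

V₂/V₁ ≈ 0.139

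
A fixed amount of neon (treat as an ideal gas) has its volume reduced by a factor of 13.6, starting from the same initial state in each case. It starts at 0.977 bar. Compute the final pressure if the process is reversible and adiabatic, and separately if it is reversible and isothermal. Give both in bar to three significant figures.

adiabatic: 75.7 bar; isothermal: 13.3 bar

For a monatomic ideal gas γ = 5/3.
Isothermal: P₂ = P₁(V₁/V₂) = 0.977×13.6 = 13.29 bar.
Adiabatic: P₂ = P₁(V₁/V₂)^γ = 0.977×13.6^(5/3) = 75.71 bar.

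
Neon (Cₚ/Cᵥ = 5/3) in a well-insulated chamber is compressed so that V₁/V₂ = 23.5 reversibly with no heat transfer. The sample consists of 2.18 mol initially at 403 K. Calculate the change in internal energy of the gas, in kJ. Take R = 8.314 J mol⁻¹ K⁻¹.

ΔU ≈ 78.9 kJ

Adiabatic: T₁V₁^(γ−1) = T₂V₂^(γ−1) ⇒ T₂ = T₁ (V₁/V₂)^(γ−1).
T₂ = 403 × 23.5^(2/3) = 3306 K.
Q = 0, so ΔU = W_on_gas = nCᵥΔT with Cᵥ = R/(γ−1) = 12.47 J/(mol·K).
ΔU = 2.18 × 12.47 × (3306 − 403) = 78930 J.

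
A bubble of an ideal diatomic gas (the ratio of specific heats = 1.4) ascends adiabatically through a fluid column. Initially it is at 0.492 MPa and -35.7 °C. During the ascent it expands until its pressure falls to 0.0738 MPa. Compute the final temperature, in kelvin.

T₂ ≈ 138 K

Along an adiabat T P^((1−γ)/γ) is constant, so T₂ = T₁ (P₂/P₁)^((γ−1)/γ).
T₁ = -35.7 °C = 237.4 K.
T₂ = 237.4 × (0.0738/0.492)^(0.286) = 138.1 K.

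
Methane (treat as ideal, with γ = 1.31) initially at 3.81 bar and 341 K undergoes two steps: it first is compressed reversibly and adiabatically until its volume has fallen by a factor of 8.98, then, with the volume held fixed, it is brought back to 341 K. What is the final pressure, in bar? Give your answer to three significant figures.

P₃ ≈ 34.2 bar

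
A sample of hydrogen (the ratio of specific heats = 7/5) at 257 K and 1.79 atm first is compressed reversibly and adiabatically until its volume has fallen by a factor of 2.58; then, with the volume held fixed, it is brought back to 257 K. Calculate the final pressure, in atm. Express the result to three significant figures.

P₃ ≈ 4.62 atm

Adiabatic step (PV^γ = const): P₂ = 1.79×2.58^(7/5) = 6.747 atm; T₂ = 257×2.58^(2/5) = 375.5 K.
Isochoric: P₃ = P₂(T₃/T₂) = 6.747 × (257/375.5) = 4.618 atm.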